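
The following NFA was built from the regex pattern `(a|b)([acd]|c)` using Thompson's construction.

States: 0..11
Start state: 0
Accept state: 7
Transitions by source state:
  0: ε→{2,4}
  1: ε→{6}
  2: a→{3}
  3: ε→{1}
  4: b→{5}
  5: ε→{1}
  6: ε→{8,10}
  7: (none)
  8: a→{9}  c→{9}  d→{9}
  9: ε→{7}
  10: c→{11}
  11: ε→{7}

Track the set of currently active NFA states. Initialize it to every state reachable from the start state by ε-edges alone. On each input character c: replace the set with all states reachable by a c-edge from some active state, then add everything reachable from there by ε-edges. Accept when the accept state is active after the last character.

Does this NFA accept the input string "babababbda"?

initial (ε-close {0}): {0,2,4}
'b' @ 1: {1,5,6,8,10}
'a' @ 2: {7,9}  (accept∈set)
'b' @ 3: {}  — state set empty
rest 'ababbda' ignored (set empty)
end set {} — state 7 not in

Answer: REJECT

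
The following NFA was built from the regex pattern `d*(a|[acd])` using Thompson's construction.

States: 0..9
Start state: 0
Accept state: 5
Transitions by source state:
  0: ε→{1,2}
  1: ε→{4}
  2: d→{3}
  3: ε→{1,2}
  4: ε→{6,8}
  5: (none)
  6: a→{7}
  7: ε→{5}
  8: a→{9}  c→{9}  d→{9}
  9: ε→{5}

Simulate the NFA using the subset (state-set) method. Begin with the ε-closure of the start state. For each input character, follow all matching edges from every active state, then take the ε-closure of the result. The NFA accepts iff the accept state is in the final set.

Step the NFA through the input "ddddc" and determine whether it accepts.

Answer: ACCEPT

Derivation:
S₀ = ε-closure({0}) = {0,1,2,4,6,8}
'd' @ 1: {1,2,3,4,5,6,8,9}  (accept∈set)
'd' @ 2: {1,2,3,4,5,6,8,9}  (accept∈set)
'd' @ 3: {1,2,3,4,5,6,8,9}  (accept∈set)
'd' @ 4: {1,2,3,4,5,6,8,9}  (accept∈set)
'c' @ 5: {5,9}  (accept∈set)
end set {5,9} — state 5 in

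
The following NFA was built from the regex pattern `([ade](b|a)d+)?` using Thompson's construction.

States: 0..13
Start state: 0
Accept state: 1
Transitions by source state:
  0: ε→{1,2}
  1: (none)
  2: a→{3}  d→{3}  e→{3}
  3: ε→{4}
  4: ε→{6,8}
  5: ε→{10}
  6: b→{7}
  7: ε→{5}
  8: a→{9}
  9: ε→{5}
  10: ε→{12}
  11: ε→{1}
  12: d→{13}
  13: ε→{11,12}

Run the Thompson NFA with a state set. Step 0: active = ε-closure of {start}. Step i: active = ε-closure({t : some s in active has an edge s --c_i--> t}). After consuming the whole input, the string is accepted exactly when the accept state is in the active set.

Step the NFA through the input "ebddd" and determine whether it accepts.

Answer: ACCEPT

Trace:
initial (ε-close {0}): {0,1,2}
'e' @ 1: {3,4,6,8}
'b' @ 2: {5,7,10,12}
'd' @ 3: {1,11,12,13}  [accepting]
'd' @ 4: {1,11,12,13}  [accepting]
'd' @ 5: {1,11,12,13}  [accepting]
after full input: {1,11,12,13}  (accept=1 in)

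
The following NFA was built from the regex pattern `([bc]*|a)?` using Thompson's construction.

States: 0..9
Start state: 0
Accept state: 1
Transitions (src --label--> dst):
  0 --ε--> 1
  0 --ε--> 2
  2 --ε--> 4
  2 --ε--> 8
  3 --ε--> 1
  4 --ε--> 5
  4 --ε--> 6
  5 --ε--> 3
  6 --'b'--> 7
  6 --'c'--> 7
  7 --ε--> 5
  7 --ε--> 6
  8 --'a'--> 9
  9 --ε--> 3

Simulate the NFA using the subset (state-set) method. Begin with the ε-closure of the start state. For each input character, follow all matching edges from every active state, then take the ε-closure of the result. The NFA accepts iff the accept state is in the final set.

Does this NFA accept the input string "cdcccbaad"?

Answer: REJECT

Trace:
start: ε-closure({0}) = {0,1,2,3,4,5,6,8}
'c' @ 1: {1,3,5,6,7}  (accept∈set)
'd' @ 2: {}  — no active states
rest 'cccbaad' ignored (set empty)
final: {}; accept 1 not in set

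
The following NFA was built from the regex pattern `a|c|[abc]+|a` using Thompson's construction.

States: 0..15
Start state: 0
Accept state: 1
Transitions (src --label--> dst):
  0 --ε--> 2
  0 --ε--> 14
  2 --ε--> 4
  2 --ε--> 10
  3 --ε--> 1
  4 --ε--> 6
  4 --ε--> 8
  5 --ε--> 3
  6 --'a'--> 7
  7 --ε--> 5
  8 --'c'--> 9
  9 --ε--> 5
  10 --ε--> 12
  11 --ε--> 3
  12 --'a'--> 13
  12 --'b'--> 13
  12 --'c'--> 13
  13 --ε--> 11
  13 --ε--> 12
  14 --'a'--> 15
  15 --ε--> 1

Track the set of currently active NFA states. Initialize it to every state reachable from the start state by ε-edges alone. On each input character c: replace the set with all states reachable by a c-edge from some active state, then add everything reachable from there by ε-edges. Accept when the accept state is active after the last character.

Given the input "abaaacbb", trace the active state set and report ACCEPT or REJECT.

start: ε-closure({0}) = {0,2,4,6,8,10,12,14}
'a' @ 1: {1,3,5,7,11,12,13,15}  (accept∈set)
'b' @ 2: {1,3,11,12,13}  (accept∈set)
'a' @ 3: {1,3,11,12,13}  (accept∈set)
'a' @ 4: {1,3,11,12,13}  (accept∈set)
'a' @ 5: {1,3,11,12,13}  (accept∈set)
'c' @ 6: {1,3,11,12,13}  (accept∈set)
'b' @ 7: {1,3,11,12,13}  (accept∈set)
'b' @ 8: {1,3,11,12,13}  (accept∈set)
final: {1,3,11,12,13}; accept 1 in set

Answer: ACCEPT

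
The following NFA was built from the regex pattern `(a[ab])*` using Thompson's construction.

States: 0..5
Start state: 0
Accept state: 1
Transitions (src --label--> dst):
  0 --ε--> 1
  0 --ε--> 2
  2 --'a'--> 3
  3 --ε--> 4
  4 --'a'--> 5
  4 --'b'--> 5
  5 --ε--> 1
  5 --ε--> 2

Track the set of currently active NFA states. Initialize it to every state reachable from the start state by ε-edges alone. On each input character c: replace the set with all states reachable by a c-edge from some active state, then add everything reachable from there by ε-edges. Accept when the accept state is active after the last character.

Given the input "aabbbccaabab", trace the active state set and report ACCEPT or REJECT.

Answer: REJECT

Trace:
S₀ = ε-closure({0}) = {0,1,2}
'a' @ 1: {3,4}
'a' @ 2: {1,2,5}  (accept∈set)
'b' @ 3: {}  — dead — no transitions
rest 'bbccaabab' ignored (set empty)
end set {} — state 1 not in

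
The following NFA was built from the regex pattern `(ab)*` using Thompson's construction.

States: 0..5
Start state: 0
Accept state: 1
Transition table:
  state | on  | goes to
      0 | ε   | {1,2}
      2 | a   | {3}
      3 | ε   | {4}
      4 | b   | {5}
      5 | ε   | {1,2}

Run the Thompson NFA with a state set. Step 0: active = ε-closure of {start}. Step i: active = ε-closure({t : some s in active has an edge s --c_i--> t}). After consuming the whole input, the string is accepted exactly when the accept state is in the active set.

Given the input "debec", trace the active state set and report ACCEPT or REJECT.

start: ε-closure({0}) = {0,1,2}
'd' @ 1: {}  — no active states
rest 'ebec' ignored (set empty)
end set {} — state 1 not in

Answer: REJECT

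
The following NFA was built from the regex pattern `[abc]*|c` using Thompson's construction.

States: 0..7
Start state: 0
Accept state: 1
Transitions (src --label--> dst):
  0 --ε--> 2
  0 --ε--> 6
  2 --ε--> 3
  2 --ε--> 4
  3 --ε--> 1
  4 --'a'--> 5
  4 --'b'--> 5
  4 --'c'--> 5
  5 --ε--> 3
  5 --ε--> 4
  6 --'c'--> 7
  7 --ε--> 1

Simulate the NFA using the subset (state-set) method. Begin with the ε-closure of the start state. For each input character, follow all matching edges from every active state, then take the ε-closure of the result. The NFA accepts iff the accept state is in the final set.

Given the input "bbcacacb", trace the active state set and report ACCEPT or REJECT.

start: ε-closure({0}) = {0,1,2,3,4,6}
'b' @ 1: {1,3,4,5}  [accepting]
'b' @ 2: {1,3,4,5}  [accepting]
'c' @ 3: {1,3,4,5}  [accepting]
'a' @ 4: {1,3,4,5}  [accepting]
'c' @ 5: {1,3,4,5}  [accepting]
'a' @ 6: {1,3,4,5}  [accepting]
'c' @ 7: {1,3,4,5}  [accepting]
'b' @ 8: {1,3,4,5}  [accepting]
final: {1,3,4,5}; accept 1 in set

Answer: ACCEPT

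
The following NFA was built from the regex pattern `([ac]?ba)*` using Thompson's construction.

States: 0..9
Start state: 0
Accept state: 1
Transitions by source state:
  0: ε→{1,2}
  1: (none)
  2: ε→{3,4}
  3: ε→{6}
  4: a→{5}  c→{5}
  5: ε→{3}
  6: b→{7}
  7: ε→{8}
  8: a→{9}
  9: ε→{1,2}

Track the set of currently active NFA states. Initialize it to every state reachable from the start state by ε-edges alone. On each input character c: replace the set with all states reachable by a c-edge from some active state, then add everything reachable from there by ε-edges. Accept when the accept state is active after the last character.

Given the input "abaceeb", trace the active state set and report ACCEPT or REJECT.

Answer: REJECT

Steps:
start: ε-closure({0}) = {0,1,2,3,4,6}
'a' @ 1: {3,5,6}
'b' @ 2: {7,8}
'a' @ 3: {1,2,3,4,6,9}  [accepting]
'c' @ 4: {3,5,6}
'e' @ 5: {}  — no active states
rest 'eb' ignored (set empty)
after full input: {}  (accept=1 not in)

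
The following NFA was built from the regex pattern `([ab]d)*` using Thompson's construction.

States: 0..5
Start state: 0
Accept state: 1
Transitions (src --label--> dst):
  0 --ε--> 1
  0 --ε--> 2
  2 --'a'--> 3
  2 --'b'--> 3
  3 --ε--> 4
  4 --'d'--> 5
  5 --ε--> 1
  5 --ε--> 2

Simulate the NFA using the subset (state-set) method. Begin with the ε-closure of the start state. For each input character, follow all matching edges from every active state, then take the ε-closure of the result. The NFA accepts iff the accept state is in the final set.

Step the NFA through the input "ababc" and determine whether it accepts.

Answer: REJECT

Steps:
initial (ε-close {0}): {0,1,2}
'a' @ 1: {3,4}
'b' @ 2: {}  — no active states
rest 'abc' ignored (set empty)
after full input: {}  (accept=1 not in)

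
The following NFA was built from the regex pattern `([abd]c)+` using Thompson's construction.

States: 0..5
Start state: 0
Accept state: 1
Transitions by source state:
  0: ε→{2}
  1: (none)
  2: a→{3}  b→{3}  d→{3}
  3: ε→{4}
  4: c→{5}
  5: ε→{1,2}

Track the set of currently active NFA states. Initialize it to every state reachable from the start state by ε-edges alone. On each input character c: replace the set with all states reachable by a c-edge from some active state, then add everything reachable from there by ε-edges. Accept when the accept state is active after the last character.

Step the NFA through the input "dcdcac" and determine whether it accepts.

Answer: ACCEPT

Steps:
start: ε-closure({0}) = {0,2}
'd' @ 1: {3,4}
'c' @ 2: {1,2,5}  (accept∈set)
'd' @ 3: {3,4}
'c' @ 4: {1,2,5}  (accept∈set)
'a' @ 5: {3,4}
'c' @ 6: {1,2,5}  (accept∈set)
after full input: {1,2,5}  (accept=1 in)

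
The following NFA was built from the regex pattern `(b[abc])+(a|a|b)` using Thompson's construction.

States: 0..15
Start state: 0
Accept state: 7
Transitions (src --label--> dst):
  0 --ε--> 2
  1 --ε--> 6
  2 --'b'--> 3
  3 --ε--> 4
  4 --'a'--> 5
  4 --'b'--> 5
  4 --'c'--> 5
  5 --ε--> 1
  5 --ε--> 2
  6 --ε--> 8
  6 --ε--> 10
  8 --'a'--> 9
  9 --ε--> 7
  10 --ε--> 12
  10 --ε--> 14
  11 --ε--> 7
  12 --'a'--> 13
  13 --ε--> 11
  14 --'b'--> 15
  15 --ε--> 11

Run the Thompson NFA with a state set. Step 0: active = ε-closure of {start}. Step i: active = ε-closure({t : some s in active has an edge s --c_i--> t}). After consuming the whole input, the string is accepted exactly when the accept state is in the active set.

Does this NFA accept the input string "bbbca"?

Answer: ACCEPT

Trace:
S₀ = ε-closure({0}) = {0,2}
'b' @ 1: {3,4}
'b' @ 2: {1,2,5,6,8,10,12,14}
'b' @ 3: {3,4,7,11,15}  ✓accept
'c' @ 4: {1,2,5,6,8,10,12,14}
'a' @ 5: {7,9,11,13}  ✓accept
end set {7,9,11,13} — state 7 in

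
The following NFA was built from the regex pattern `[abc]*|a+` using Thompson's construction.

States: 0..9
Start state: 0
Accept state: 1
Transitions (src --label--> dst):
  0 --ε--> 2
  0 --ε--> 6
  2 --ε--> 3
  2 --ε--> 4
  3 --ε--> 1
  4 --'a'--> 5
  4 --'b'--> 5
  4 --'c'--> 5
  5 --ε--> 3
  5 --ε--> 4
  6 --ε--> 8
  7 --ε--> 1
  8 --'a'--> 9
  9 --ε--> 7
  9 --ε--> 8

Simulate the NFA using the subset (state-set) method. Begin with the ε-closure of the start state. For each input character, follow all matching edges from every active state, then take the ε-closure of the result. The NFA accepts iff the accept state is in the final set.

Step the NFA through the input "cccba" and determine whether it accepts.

Answer: ACCEPT

Steps:
initial (ε-close {0}): {0,1,2,3,4,6,8}
'c' @ 1: {1,3,4,5}  [accepting]
'c' @ 2: {1,3,4,5}  [accepting]
'c' @ 3: {1,3,4,5}  [accepting]
'b' @ 4: {1,3,4,5}  [accepting]
'a' @ 5: {1,3,4,5}  [accepting]
final: {1,3,4,5}; accept 1 in set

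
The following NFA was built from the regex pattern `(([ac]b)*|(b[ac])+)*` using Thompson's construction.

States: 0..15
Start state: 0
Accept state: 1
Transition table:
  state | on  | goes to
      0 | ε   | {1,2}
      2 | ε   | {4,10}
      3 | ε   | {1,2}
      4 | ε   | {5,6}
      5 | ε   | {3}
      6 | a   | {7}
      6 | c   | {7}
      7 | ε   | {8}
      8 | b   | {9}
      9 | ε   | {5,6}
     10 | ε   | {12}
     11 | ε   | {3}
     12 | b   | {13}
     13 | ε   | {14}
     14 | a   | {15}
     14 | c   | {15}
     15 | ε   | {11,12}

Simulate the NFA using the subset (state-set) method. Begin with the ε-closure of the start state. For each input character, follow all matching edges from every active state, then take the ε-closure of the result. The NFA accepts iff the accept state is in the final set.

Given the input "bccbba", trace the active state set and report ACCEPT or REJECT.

Answer: ACCEPT

Derivation:
start: ε-closure({0}) = {0,1,2,3,4,5,6,10,12}
'b' @ 1: {13,14}
'c' @ 2: {1,2,3,4,5,6,10,11,12,15}  [accepting]
'c' @ 3: {7,8}
'b' @ 4: {1,2,3,4,5,6,9,10,12}  [accepting]
'b' @ 5: {13,14}
'a' @ 6: {1,2,3,4,5,6,10,11,12,15}  [accepting]
after full input: {1,2,3,4,5,6,10,11,12,15}  (accept=1 in)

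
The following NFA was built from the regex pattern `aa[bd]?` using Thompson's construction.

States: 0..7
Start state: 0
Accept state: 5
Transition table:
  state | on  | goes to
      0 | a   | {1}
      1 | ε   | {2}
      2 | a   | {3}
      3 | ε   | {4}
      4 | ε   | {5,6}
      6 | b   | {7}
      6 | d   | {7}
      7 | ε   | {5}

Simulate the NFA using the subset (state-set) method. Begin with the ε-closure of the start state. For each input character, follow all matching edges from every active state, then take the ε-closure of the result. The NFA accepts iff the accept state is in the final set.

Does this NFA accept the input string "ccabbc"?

Answer: REJECT

Derivation:
start: ε-closure({0}) = {0}
'c' @ 1: {}  — state set empty
rest 'cabbc' ignored (set empty)
after full input: {}  (accept=5 not in)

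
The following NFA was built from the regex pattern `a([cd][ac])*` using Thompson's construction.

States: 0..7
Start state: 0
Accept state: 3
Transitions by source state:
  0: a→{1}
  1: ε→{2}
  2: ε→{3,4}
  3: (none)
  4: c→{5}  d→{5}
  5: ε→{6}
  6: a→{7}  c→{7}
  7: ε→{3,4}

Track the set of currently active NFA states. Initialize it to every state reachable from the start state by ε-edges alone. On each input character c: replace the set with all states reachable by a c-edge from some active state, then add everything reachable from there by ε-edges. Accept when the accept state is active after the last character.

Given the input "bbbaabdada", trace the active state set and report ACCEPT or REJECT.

Answer: REJECT

Trace:
S₀ = ε-closure({0}) = {0}
'b' @ 1: {}  — no active states
rest 'bbaabdada' ignored (set empty)
final: {}; accept 3 not in set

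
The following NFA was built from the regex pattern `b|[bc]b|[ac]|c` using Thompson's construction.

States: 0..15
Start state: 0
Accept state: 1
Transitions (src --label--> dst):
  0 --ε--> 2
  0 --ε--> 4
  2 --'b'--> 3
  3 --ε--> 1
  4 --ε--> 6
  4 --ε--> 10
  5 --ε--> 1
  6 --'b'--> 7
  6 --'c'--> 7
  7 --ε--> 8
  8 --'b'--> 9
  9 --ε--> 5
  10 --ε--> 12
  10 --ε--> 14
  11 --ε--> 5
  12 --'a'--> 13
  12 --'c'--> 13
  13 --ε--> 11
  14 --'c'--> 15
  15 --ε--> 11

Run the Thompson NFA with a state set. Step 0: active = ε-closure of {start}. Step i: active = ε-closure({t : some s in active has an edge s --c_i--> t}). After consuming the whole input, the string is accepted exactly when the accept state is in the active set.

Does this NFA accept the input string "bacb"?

initial (ε-close {0}): {0,2,4,6,10,12,14}
'b' @ 1: {1,3,7,8}  (accept∈set)
'a' @ 2: {}  — no active states
rest 'cb' ignored (set empty)
final: {}; accept 1 not in set

Answer: REJECT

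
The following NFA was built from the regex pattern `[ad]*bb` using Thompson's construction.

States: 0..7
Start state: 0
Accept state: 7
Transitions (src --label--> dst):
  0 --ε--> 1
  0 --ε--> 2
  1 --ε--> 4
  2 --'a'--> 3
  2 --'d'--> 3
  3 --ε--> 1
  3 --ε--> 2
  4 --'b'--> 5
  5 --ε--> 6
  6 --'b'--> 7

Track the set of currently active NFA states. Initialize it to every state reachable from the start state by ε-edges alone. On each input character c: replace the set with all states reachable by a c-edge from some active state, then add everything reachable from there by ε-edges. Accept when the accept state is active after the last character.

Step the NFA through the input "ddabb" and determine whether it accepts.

Answer: ACCEPT

Trace:
start: ε-closure({0}) = {0,1,2,4}
'd' @ 1: {1,2,3,4}
'd' @ 2: {1,2,3,4}
'a' @ 3: {1,2,3,4}
'b' @ 4: {5,6}
'b' @ 5: {7}  (accept∈set)
end set {7} — state 7 in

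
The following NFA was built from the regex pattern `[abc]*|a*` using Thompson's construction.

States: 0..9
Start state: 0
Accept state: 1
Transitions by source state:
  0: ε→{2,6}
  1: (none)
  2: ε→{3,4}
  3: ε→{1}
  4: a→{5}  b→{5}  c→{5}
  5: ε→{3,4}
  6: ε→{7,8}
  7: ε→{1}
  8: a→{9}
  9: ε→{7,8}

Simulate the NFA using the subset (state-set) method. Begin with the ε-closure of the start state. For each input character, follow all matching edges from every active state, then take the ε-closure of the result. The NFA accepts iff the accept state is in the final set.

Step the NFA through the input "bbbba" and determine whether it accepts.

Answer: ACCEPT

Derivation:
initial (ε-close {0}): {0,1,2,3,4,6,7,8}
'b' @ 1: {1,3,4,5}  [accepting]
'b' @ 2: {1,3,4,5}  [accepting]
'b' @ 3: {1,3,4,5}  [accepting]
'b' @ 4: {1,3,4,5}  [accepting]
'a' @ 5: {1,3,4,5}  [accepting]
end set {1,3,4,5} — state 1 in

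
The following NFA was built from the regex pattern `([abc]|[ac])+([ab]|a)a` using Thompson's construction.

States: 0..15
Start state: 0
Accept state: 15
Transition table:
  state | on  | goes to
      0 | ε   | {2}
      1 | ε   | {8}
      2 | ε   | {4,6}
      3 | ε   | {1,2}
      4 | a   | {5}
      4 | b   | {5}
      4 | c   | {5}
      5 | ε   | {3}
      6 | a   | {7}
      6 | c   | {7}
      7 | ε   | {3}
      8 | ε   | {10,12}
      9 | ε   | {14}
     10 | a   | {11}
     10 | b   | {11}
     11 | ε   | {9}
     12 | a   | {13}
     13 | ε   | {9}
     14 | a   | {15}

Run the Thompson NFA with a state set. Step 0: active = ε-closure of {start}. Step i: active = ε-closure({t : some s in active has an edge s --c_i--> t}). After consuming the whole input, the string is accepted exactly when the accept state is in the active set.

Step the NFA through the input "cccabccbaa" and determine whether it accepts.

initial (ε-close {0}): {0,2,4,6}
'c' @ 1: {1,2,3,4,5,6,7,8,10,12}
'c' @ 2: {1,2,3,4,5,6,7,8,10,12}
'c' @ 3: {1,2,3,4,5,6,7,8,10,12}
'a' @ 4: {1,2,3,4,5,6,7,8,9,10,11,12,13,14}
'b' @ 5: {1,2,3,4,5,6,8,9,10,11,12,14}
'c' @ 6: {1,2,3,4,5,6,7,8,10,12}
'c' @ 7: {1,2,3,4,5,6,7,8,10,12}
'b' @ 8: {1,2,3,4,5,6,8,9,10,11,12,14}
'a' @ 9: {1,2,3,4,5,6,7,8,9,10,11,12,13,14,15}  [accepting]
'a' @ 10: {1,2,3,4,5,6,7,8,9,10,11,12,13,14,15}  [accepting]
final: {1,2,3,4,5,6,7,8,9,10,11,12,13,14,15}; accept 15 in set

Answer: ACCEPT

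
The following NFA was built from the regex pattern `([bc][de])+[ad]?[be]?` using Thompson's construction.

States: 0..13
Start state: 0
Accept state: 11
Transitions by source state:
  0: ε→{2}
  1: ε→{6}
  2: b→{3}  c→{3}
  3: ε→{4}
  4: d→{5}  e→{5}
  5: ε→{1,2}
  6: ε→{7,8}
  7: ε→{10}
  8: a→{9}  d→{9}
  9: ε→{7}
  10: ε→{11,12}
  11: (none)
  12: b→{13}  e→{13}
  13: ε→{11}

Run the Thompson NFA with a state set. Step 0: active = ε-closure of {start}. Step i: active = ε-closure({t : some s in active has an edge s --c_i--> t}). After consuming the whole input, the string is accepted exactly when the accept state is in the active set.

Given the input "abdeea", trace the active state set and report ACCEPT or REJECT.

S₀ = ε-closure({0}) = {0,2}
'a' @ 1: {}  — no active states
rest 'bdeea' ignored (set empty)
after full input: {}  (accept=11 not in)

Answer: REJECT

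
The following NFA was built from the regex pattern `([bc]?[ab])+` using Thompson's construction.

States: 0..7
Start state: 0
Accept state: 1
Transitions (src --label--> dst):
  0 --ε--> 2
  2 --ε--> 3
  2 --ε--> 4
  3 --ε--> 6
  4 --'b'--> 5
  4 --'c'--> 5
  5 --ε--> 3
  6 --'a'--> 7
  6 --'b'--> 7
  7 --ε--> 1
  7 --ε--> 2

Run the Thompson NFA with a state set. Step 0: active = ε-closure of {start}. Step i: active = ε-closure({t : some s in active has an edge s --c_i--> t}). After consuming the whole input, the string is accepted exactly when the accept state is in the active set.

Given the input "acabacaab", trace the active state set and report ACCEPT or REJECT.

Answer: ACCEPT

Trace:
initial (ε-close {0}): {0,2,3,4,6}
'a' @ 1: {1,2,3,4,6,7}  ✓accept
'c' @ 2: {3,5,6}
'a' @ 3: {1,2,3,4,6,7}  ✓accept
'b' @ 4: {1,2,3,4,5,6,7}  ✓accept
'a' @ 5: {1,2,3,4,6,7}  ✓accept
'c' @ 6: {3,5,6}
'a' @ 7: {1,2,3,4,6,7}  ✓accept
'a' @ 8: {1,2,3,4,6,7}  ✓accept
'b' @ 9: {1,2,3,4,5,6,7}  ✓accept
after full input: {1,2,3,4,5,6,7}  (accept=1 in)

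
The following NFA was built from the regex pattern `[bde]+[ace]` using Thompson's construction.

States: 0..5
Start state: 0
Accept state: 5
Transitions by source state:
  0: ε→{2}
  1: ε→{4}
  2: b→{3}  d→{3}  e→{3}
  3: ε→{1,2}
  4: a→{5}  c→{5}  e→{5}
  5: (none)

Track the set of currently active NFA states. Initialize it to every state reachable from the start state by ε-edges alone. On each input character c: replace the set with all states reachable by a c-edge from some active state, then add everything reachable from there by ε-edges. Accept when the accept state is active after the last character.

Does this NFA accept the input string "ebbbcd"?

S₀ = ε-closure({0}) = {0,2}
'e' @ 1: {1,2,3,4}
'b' @ 2: {1,2,3,4}
'b' @ 3: {1,2,3,4}
'b' @ 4: {1,2,3,4}
'c' @ 5: {5}  (accept∈set)
'd' @ 6: {}  — state set empty
end set {} — state 5 not in

Answer: REJECT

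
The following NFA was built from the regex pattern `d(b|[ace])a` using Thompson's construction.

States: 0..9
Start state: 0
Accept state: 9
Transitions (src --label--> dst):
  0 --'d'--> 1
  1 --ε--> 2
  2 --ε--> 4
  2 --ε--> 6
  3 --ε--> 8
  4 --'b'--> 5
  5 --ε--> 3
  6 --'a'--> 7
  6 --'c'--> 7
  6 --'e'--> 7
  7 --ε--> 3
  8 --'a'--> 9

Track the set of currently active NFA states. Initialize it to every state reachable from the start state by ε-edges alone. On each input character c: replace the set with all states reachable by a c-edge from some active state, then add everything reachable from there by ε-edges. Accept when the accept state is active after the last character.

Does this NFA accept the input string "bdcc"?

Answer: REJECT

Trace:
start: ε-closure({0}) = {0}
'b' @ 1: {}  — no active states
rest 'dcc' ignored (set empty)
final: {}; accept 9 not in set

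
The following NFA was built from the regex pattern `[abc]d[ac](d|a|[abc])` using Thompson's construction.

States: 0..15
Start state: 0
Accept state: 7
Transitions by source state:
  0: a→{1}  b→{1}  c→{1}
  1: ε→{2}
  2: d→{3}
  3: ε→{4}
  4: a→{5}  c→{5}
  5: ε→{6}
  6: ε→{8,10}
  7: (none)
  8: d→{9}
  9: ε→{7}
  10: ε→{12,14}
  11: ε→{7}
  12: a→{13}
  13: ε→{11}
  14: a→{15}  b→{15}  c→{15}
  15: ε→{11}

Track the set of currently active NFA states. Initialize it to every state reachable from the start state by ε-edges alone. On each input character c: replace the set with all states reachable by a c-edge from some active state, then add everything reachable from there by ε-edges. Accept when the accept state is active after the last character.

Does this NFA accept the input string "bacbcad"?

initial (ε-close {0}): {0}
'b' @ 1: {1,2}
'a' @ 2: {}  — dead — no transitions
rest 'cbcad' ignored (set empty)
after full input: {}  (accept=7 not in)

Answer: REJECT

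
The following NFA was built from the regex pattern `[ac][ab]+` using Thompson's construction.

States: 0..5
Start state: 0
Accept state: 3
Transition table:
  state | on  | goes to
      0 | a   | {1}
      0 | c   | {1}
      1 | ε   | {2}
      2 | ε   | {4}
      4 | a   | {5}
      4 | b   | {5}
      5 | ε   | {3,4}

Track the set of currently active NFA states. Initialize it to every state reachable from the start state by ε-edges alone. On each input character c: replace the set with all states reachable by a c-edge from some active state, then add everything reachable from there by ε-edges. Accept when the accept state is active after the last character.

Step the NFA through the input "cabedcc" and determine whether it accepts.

Answer: REJECT

Derivation:
start: ε-closure({0}) = {0}
'c' @ 1: {1,2,4}
'a' @ 2: {3,4,5}  (accept∈set)
'b' @ 3: {3,4,5}  (accept∈set)
'e' @ 4: {}  — state set empty
rest 'dcc' ignored (set empty)
end set {} — state 3 not in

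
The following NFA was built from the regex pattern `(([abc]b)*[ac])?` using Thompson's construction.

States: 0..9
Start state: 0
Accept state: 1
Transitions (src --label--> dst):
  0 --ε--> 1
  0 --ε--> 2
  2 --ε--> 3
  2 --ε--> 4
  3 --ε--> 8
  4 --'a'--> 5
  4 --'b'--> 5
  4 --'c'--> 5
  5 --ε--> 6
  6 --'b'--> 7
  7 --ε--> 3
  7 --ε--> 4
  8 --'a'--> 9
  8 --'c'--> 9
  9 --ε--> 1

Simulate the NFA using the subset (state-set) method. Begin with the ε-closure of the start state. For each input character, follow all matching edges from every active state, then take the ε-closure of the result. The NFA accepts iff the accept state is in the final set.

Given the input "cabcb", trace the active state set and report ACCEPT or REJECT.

S₀ = ε-closure({0}) = {0,1,2,3,4,8}
'c' @ 1: {1,5,6,9}  ✓accept
'a' @ 2: {}  — no active states
rest 'bcb' ignored (set empty)
end set {} — state 1 not in

Answer: REJECT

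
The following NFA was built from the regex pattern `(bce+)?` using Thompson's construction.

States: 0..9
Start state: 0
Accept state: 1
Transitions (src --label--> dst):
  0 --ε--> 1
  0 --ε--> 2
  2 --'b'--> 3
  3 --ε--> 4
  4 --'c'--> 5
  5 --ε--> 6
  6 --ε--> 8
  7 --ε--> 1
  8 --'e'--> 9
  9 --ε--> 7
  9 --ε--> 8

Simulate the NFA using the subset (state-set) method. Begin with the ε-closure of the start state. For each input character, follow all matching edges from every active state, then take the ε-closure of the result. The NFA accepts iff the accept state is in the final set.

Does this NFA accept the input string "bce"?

Answer: ACCEPT

Derivation:
start: ε-closure({0}) = {0,1,2}
'b' @ 1: {3,4}
'c' @ 2: {5,6,8}
'e' @ 3: {1,7,8,9}  [accepting]
end set {1,7,8,9} — state 1 in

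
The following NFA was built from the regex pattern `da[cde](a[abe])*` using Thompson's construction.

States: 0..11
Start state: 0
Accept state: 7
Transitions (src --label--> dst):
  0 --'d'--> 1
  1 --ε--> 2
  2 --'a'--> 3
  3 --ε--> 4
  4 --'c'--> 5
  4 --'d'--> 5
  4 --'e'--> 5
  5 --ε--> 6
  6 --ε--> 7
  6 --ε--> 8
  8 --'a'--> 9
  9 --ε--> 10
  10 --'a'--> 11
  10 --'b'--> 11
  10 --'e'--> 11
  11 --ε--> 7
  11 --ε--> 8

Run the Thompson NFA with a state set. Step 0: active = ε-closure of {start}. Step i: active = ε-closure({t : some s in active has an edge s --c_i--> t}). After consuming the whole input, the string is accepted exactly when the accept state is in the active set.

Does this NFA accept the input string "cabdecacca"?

initial (ε-close {0}): {0}
'c' @ 1: {}  — no active states
rest 'abdecacca' ignored (set empty)
end set {} — state 7 not in

Answer: REJECT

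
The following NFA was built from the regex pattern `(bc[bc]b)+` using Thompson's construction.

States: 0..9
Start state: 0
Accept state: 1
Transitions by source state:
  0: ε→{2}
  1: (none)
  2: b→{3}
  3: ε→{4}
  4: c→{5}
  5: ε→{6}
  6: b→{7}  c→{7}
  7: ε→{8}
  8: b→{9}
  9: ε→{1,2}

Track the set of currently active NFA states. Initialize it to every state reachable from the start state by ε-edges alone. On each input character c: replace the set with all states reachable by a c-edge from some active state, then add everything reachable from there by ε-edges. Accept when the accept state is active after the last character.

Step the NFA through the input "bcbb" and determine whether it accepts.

start: ε-closure({0}) = {0,2}
'b' @ 1: {3,4}
'c' @ 2: {5,6}
'b' @ 3: {7,8}
'b' @ 4: {1,2,9}  ✓accept
final: {1,2,9}; accept 1 in set

Answer: ACCEPT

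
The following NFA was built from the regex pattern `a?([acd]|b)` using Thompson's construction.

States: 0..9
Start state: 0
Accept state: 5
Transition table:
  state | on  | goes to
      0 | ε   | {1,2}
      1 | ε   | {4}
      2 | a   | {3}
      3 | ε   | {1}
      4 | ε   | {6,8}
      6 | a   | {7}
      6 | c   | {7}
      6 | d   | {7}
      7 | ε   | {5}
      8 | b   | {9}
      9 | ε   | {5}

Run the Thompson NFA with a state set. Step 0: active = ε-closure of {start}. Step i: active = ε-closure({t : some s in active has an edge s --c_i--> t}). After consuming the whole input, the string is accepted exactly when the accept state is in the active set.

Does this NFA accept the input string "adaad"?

Answer: REJECT

Trace:
start: ε-closure({0}) = {0,1,2,4,6,8}
'a' @ 1: {1,3,4,5,6,7,8}  ✓accept
'd' @ 2: {5,7}  ✓accept
'a' @ 3: {}  — state set empty
rest 'ad' ignored (set empty)
end set {} — state 5 not in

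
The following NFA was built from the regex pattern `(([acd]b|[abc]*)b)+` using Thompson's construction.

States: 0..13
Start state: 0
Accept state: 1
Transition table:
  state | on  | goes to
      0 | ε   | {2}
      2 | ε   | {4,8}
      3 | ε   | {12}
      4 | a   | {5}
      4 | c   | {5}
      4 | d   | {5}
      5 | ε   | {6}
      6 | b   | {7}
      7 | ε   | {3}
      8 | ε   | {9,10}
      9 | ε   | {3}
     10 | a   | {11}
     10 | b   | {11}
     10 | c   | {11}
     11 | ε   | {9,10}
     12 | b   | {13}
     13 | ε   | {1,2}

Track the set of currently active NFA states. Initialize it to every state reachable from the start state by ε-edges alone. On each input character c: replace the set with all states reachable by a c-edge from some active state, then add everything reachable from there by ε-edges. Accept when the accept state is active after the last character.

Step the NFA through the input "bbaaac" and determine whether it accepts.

Answer: REJECT

Derivation:
start: ε-closure({0}) = {0,2,3,4,8,9,10,12}
'b' @ 1: {1,2,3,4,8,9,10,11,12,13}  (accept∈set)
'b' @ 2: {1,2,3,4,8,9,10,11,12,13}  (accept∈set)
'a' @ 3: {3,5,6,9,10,11,12}
'a' @ 4: {3,9,10,11,12}
'a' @ 5: {3,9,10,11,12}
'c' @ 6: {3,9,10,11,12}
after full input: {3,9,10,11,12}  (accept=1 not in)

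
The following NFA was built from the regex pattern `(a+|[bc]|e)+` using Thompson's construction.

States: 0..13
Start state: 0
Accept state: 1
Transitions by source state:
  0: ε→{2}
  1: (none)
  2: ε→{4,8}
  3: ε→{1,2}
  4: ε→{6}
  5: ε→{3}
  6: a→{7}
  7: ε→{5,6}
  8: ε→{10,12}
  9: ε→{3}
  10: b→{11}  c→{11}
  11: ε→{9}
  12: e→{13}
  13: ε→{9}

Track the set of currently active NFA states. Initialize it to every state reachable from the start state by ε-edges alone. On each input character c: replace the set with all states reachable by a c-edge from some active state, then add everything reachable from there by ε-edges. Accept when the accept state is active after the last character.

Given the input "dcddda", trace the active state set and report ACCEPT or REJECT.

S₀ = ε-closure({0}) = {0,2,4,6,8,10,12}
'd' @ 1: {}  — dead — no transitions
rest 'cddda' ignored (set empty)
after full input: {}  (accept=1 not in)

Answer: REJECT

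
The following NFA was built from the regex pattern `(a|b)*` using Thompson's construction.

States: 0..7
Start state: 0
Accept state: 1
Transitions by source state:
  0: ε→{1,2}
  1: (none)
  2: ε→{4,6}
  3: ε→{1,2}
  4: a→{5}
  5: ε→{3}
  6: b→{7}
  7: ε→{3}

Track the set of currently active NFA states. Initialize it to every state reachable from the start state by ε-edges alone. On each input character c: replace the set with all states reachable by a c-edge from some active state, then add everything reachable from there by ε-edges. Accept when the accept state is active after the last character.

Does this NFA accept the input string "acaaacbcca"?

start: ε-closure({0}) = {0,1,2,4,6}
'a' @ 1: {1,2,3,4,5,6}  ✓accept
'c' @ 2: {}  — state set empty
rest 'aaacbcca' ignored (set empty)
end set {} — state 1 not in

Answer: REJECT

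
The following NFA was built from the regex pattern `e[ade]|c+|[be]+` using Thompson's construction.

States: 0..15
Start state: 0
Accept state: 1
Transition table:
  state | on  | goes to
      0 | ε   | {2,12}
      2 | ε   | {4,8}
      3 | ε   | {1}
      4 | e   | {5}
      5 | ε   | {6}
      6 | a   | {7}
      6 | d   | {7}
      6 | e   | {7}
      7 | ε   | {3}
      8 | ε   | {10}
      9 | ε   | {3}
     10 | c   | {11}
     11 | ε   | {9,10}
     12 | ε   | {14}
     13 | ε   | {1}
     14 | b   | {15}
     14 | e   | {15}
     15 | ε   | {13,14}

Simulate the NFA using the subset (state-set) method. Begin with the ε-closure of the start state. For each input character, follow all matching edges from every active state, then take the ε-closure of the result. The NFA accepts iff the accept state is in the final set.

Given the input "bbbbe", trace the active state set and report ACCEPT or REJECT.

initial (ε-close {0}): {0,2,4,8,10,12,14}
'b' @ 1: {1,13,14,15}  [accepting]
'b' @ 2: {1,13,14,15}  [accepting]
'b' @ 3: {1,13,14,15}  [accepting]
'b' @ 4: {1,13,14,15}  [accepting]
'e' @ 5: {1,13,14,15}  [accepting]
end set {1,13,14,15} — state 1 in

Answer: ACCEPT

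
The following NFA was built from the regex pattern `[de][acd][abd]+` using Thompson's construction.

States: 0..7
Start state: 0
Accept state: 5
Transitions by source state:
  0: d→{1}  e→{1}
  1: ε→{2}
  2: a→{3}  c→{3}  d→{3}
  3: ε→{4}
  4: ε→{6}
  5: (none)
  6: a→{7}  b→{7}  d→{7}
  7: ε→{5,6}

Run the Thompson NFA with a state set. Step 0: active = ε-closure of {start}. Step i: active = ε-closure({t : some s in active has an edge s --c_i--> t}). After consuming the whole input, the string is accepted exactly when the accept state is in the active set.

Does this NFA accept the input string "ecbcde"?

Answer: REJECT

Derivation:
S₀ = ε-closure({0}) = {0}
'e' @ 1: {1,2}
'c' @ 2: {3,4,6}
'b' @ 3: {5,6,7}  [accepting]
'c' @ 4: {}  — no active states
rest 'de' ignored (set empty)
end set {} — state 5 not in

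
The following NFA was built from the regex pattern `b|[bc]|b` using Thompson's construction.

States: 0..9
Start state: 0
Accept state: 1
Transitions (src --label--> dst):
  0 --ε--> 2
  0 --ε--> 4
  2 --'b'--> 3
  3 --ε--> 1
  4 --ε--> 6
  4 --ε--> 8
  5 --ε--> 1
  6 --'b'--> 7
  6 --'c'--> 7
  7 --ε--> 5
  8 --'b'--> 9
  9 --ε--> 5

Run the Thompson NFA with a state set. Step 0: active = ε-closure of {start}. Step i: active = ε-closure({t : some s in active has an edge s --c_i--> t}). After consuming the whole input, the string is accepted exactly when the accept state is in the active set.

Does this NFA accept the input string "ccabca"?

Answer: REJECT

Steps:
S₀ = ε-closure({0}) = {0,2,4,6,8}
'c' @ 1: {1,5,7}  (accept∈set)
'c' @ 2: {}  — no active states
rest 'abca' ignored (set empty)
end set {} — state 1 not in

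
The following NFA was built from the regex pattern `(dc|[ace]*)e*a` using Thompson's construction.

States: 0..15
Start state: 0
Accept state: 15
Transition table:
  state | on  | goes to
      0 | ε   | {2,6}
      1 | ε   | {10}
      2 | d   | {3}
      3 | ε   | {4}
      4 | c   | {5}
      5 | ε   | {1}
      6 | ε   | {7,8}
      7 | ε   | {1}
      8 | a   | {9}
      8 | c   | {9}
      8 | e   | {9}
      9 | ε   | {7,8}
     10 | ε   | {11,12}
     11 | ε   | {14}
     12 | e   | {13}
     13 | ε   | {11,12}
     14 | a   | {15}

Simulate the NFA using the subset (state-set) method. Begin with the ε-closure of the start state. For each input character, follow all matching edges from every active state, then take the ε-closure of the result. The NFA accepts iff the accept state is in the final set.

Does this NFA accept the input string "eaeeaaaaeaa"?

start: ε-closure({0}) = {0,1,2,6,7,8,10,11,12,14}
'e' @ 1: {1,7,8,9,10,11,12,13,14}
'a' @ 2: {1,7,8,9,10,11,12,14,15}  [accepting]
'e' @ 3: {1,7,8,9,10,11,12,13,14}
'e' @ 4: {1,7,8,9,10,11,12,13,14}
'a' @ 5: {1,7,8,9,10,11,12,14,15}  [accepting]
'a' @ 6: {1,7,8,9,10,11,12,14,15}  [accepting]
'a' @ 7: {1,7,8,9,10,11,12,14,15}  [accepting]
'a' @ 8: {1,7,8,9,10,11,12,14,15}  [accepting]
'e' @ 9: {1,7,8,9,10,11,12,13,14}
'a' @ 10: {1,7,8,9,10,11,12,14,15}  [accepting]
'a' @ 11: {1,7,8,9,10,11,12,14,15}  [accepting]
final: {1,7,8,9,10,11,12,14,15}; accept 15 in set

Answer: ACCEPT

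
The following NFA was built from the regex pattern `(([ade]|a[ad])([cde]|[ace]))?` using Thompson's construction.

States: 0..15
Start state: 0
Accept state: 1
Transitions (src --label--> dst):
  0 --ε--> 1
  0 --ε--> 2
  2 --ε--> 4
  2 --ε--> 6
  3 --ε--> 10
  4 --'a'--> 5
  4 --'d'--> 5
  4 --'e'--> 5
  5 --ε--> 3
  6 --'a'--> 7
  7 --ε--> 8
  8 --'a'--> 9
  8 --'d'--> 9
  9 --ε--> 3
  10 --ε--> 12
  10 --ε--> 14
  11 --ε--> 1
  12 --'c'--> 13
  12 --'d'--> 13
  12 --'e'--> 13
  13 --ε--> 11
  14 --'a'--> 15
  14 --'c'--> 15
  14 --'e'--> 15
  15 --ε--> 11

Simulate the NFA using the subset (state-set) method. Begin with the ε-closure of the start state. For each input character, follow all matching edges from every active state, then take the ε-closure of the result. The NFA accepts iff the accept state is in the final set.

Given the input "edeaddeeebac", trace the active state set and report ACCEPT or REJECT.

Answer: REJECT

Steps:
initial (ε-close {0}): {0,1,2,4,6}
'e' @ 1: {3,5,10,12,14}
'd' @ 2: {1,11,13}  (accept∈set)
'e' @ 3: {}  — dead — no transitions
rest 'addeeebac' ignored (set empty)
final: {}; accept 1 not in set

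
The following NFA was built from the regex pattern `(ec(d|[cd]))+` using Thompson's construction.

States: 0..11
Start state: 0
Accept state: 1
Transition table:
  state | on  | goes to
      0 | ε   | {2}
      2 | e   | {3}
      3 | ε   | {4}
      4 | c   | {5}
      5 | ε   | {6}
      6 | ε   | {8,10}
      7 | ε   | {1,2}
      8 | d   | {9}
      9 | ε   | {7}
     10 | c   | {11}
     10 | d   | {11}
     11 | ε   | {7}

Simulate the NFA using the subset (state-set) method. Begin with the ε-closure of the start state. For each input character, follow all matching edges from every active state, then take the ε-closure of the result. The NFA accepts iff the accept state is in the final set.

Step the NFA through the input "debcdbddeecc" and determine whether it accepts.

Answer: REJECT

Steps:
initial (ε-close {0}): {0,2}
'd' @ 1: {}  — dead — no transitions
rest 'ebcdbddeecc' ignored (set empty)
after full input: {}  (accept=1 not in)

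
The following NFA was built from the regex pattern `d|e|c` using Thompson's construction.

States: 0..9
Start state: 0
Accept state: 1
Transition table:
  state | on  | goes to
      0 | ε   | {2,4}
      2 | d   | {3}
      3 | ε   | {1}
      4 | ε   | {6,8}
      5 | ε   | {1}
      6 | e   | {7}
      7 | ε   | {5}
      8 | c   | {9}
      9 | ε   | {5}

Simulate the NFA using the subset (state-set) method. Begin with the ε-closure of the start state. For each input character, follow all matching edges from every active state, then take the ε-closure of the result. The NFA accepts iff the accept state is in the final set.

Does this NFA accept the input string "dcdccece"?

Answer: REJECT

Steps:
initial (ε-close {0}): {0,2,4,6,8}
'd' @ 1: {1,3}  [accepting]
'c' @ 2: {}  — no active states
rest 'dccece' ignored (set empty)
after full input: {}  (accept=1 not in)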